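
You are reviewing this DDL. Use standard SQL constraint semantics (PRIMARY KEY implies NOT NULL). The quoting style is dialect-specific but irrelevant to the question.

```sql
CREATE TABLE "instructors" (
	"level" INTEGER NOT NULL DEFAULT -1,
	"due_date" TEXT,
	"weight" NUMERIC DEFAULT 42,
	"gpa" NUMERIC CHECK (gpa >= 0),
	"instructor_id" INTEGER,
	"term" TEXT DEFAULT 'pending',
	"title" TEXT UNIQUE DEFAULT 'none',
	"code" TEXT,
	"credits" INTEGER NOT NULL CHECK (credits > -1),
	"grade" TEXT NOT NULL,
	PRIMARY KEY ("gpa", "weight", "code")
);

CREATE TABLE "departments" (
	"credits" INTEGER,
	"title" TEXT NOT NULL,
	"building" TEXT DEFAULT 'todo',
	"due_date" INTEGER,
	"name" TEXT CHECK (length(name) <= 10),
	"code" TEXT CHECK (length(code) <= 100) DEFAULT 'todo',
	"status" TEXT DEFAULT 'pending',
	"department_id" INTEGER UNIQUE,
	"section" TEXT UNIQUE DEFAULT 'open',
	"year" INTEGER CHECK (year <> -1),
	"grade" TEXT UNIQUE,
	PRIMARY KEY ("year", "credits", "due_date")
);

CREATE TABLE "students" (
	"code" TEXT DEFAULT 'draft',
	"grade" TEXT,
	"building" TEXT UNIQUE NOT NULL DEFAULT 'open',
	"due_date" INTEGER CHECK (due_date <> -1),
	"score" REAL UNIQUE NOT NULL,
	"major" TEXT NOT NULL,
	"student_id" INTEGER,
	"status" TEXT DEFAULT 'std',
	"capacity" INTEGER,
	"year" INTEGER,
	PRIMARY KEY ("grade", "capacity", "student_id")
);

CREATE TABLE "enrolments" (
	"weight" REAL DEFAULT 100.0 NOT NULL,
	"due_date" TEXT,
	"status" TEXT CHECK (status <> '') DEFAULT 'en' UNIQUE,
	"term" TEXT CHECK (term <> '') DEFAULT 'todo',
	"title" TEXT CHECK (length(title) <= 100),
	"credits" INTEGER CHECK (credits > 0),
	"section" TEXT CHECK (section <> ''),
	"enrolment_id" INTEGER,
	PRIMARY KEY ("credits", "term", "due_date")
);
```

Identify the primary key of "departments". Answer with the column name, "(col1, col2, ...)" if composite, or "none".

(year, credits, due_date)

A table-level PRIMARY KEY clause names 3 columns: year, credits, due_date.
This is a composite key — the combination is unique, not each column individually.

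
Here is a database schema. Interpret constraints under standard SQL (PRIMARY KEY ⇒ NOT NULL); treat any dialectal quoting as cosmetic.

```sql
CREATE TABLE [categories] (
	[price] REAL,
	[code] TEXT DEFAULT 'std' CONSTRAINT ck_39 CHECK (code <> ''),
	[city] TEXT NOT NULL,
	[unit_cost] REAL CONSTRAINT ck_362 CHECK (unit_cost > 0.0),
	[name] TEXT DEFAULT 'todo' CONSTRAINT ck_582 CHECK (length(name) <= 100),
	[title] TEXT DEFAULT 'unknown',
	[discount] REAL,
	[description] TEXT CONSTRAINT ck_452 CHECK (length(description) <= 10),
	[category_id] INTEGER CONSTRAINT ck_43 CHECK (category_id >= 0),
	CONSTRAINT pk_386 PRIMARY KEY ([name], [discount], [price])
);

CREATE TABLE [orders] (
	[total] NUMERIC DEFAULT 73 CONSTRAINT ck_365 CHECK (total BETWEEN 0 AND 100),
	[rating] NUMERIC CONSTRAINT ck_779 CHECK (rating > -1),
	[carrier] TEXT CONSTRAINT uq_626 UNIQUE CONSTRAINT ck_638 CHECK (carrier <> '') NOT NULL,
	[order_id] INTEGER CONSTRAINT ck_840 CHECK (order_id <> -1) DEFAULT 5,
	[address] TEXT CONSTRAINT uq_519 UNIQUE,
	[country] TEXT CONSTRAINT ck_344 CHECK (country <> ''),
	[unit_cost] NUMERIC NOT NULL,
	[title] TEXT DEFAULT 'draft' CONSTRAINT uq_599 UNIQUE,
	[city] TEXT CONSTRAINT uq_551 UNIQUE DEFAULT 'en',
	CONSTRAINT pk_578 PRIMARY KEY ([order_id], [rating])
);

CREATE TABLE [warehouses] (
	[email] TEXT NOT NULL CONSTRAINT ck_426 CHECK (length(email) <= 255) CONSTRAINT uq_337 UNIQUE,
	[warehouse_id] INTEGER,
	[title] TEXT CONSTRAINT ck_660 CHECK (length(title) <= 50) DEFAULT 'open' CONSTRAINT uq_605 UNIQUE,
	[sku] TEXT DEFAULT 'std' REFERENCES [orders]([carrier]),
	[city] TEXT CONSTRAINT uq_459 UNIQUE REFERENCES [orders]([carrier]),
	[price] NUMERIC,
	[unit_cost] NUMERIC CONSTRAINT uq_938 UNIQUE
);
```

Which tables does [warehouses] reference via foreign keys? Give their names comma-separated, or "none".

- sku REFERENCES orders(carrier).
- city REFERENCES orders(carrier).

orders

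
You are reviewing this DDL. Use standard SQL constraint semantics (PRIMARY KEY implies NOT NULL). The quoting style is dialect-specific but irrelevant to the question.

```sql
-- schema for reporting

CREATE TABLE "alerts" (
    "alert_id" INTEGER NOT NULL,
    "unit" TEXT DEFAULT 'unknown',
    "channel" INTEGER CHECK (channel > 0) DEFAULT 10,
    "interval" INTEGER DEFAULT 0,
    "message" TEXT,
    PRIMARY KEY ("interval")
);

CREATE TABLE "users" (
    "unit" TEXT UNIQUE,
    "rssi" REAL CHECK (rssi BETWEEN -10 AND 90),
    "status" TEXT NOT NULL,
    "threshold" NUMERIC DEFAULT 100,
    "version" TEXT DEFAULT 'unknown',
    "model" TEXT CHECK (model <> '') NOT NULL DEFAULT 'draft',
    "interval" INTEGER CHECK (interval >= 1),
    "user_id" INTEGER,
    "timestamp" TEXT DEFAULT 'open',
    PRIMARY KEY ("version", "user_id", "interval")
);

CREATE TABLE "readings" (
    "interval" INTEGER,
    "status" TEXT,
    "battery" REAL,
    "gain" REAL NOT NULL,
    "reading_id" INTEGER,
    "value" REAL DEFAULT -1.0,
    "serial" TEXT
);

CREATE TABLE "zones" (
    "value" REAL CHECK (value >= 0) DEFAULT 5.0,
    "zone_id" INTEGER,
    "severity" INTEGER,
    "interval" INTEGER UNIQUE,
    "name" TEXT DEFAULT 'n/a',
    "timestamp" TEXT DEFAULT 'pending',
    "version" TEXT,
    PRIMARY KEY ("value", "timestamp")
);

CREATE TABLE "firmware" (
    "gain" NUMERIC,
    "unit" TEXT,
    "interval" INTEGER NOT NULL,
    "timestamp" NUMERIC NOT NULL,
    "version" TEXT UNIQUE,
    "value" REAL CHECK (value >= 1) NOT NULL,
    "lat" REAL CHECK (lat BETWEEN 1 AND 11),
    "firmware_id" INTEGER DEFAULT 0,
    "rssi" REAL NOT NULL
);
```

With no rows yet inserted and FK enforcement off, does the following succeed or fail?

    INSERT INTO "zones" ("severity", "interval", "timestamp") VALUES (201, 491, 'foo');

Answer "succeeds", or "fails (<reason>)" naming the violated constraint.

NOT NULL columns: timestamp is supplied; value defaults to 5.0.
No constraint is violated.

succeeds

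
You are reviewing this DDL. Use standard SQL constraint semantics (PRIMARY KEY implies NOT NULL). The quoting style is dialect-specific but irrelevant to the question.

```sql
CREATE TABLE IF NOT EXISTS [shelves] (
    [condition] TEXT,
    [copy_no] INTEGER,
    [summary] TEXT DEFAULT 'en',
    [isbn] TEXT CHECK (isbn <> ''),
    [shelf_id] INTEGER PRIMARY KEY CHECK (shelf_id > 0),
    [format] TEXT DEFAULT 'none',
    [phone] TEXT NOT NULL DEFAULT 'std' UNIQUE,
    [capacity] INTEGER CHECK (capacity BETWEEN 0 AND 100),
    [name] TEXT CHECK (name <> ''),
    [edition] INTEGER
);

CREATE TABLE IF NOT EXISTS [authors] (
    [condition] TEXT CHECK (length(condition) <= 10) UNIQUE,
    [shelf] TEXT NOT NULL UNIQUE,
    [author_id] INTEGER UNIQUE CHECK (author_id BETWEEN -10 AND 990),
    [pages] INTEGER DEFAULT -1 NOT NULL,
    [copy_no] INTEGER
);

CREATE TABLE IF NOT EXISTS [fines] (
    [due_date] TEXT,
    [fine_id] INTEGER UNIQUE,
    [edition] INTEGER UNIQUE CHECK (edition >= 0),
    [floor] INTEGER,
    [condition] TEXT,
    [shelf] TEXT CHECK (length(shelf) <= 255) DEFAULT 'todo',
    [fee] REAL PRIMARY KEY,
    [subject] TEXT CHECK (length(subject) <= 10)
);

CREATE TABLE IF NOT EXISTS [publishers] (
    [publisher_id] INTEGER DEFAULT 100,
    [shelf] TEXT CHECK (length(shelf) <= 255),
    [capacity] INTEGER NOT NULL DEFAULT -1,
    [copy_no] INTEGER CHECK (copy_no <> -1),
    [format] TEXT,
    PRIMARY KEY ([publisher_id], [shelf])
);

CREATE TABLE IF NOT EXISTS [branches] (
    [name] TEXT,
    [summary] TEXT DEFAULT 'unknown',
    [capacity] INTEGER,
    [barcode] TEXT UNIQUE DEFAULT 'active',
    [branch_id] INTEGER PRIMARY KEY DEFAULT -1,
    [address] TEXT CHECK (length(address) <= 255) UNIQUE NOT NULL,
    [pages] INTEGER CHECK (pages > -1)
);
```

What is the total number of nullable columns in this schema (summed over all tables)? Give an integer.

25

shelves: 8 nullable (condition, copy_no, summary, isbn, format, capacity, name, edition — PK (shelf_id) and explicit NOT NULL columns excluded).
authors: 3 nullable (condition, author_id, copy_no — PK none and explicit NOT NULL columns excluded).
fines: 7 nullable (due_date, fine_id, edition, floor, condition, shelf, subject — PK (fee) and explicit NOT NULL columns excluded).
publishers: 2 nullable (copy_no, format — PK (publisher_id, shelf) and explicit NOT NULL columns excluded).
branches: 5 nullable (name, summary, capacity, barcode, pages — PK (branch_id) and explicit NOT NULL columns excluded).
Total: 8 + 3 + 7 + 2 + 5 = 25.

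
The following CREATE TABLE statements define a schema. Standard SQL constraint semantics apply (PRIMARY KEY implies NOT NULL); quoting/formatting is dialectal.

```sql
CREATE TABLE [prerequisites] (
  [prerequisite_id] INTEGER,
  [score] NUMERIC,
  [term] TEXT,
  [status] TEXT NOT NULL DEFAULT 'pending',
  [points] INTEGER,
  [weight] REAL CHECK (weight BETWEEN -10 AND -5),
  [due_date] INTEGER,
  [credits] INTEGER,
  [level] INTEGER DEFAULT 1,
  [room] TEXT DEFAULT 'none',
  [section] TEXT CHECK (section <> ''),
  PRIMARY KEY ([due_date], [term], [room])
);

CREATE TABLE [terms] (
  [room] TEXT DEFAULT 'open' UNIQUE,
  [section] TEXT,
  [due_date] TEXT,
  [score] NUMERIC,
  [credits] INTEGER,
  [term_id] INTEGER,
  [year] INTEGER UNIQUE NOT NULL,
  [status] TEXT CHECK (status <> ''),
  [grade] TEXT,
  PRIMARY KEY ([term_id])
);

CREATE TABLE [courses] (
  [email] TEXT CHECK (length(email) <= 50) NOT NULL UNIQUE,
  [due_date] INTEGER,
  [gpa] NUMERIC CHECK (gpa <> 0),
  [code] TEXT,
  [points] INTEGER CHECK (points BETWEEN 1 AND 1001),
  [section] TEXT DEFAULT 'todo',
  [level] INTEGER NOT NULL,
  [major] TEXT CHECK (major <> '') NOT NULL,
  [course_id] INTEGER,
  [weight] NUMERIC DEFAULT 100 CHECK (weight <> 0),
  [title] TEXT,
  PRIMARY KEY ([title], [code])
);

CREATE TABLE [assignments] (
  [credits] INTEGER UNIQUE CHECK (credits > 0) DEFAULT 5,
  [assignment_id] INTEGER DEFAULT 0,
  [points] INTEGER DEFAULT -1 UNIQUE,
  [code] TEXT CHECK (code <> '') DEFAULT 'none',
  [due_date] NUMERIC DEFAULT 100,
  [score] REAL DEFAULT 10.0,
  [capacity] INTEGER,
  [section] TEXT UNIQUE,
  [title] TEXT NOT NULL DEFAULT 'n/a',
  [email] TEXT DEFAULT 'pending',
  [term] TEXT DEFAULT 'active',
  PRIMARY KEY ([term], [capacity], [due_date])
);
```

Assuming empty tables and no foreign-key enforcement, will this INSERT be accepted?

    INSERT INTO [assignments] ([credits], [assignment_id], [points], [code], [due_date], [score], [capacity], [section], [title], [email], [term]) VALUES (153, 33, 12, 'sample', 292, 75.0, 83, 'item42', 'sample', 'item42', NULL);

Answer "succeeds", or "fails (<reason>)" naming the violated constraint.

fails (NOT NULL on term)

term is explicitly set to NULL, but term is part of the PRIMARY KEY (implied NOT NULL).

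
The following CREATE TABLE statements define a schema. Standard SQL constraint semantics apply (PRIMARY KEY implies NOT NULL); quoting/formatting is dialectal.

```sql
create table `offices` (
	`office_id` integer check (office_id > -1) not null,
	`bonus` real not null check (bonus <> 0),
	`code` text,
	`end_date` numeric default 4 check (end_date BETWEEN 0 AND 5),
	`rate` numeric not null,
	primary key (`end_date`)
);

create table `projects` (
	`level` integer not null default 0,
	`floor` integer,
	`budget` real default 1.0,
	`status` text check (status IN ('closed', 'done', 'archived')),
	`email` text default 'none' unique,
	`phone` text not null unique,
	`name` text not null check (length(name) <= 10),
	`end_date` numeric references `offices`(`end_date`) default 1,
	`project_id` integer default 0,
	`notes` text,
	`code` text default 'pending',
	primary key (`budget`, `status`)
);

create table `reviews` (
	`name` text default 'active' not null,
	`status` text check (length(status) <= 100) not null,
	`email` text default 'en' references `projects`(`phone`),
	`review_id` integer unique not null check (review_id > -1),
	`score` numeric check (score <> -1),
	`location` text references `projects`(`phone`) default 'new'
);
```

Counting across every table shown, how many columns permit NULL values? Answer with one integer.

10

offices: 1 nullable (code — PK (end_date) and explicit NOT NULL columns excluded).
projects: 6 nullable (floor, email, end_date, project_id, notes, code — PK (budget, status) and explicit NOT NULL columns excluded).
reviews: 3 nullable (email, score, location — PK none and explicit NOT NULL columns excluded).
Total: 1 + 6 + 3 = 10.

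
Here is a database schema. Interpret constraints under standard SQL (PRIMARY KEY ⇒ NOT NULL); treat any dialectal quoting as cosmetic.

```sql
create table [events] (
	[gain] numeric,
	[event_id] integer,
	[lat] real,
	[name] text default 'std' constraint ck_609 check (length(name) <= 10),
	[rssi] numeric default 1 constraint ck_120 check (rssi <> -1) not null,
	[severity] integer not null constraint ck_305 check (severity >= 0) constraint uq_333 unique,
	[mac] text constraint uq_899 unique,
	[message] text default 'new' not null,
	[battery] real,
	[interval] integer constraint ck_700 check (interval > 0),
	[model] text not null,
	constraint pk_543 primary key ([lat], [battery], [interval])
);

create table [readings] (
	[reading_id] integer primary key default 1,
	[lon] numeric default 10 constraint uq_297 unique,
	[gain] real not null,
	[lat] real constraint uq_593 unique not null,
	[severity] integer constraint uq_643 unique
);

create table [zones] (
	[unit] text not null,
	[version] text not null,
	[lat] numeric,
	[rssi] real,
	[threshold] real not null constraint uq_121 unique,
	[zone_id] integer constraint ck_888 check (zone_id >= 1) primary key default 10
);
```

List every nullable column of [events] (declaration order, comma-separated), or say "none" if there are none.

gain, event_id, name, mac

- gain: no NOT NULL constraint applies → nullable.
- event_id: no NOT NULL constraint applies → nullable.
- lat: part of the PRIMARY KEY, which implies NOT NULL → not nullable.
- name: CHECK does not forbid NULL (a CHECK constraint passes when its expression is NULL) → nullable.
- rssi: declared NOT NULL → not nullable.
- severity: declared NOT NULL → not nullable.
- mac: UNIQUE does not imply NOT NULL → nullable.
- message: declared NOT NULL → not nullable.
- battery: part of the PRIMARY KEY, which implies NOT NULL → not nullable.
- interval: part of the PRIMARY KEY, which implies NOT NULL → not nullable.
- model: declared NOT NULL → not nullable.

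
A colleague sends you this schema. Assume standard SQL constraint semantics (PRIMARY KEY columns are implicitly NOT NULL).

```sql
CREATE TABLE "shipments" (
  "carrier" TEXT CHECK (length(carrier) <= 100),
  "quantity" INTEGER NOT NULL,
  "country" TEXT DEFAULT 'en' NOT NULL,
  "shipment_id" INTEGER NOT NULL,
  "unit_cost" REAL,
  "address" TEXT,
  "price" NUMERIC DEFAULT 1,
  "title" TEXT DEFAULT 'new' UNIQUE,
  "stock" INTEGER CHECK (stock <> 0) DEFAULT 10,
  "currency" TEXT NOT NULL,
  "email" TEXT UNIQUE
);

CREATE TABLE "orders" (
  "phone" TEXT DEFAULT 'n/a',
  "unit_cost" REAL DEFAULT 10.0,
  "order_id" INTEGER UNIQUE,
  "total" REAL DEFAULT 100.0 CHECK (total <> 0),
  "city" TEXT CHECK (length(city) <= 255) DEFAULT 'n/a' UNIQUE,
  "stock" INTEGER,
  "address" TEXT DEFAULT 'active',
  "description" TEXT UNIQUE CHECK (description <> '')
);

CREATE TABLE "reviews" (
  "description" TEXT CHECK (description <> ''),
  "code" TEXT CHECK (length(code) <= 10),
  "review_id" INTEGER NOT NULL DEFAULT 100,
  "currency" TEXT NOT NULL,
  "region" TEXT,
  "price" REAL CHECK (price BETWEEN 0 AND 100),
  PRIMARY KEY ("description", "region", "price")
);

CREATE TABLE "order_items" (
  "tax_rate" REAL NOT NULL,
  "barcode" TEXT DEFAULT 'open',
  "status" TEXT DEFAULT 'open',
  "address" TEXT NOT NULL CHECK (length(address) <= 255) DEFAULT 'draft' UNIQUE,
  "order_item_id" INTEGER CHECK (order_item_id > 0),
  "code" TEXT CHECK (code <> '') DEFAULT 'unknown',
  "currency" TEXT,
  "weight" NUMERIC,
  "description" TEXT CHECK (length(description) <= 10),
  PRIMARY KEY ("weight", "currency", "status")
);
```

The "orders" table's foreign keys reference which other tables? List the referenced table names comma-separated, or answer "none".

none

No column in orders has a REFERENCES clause.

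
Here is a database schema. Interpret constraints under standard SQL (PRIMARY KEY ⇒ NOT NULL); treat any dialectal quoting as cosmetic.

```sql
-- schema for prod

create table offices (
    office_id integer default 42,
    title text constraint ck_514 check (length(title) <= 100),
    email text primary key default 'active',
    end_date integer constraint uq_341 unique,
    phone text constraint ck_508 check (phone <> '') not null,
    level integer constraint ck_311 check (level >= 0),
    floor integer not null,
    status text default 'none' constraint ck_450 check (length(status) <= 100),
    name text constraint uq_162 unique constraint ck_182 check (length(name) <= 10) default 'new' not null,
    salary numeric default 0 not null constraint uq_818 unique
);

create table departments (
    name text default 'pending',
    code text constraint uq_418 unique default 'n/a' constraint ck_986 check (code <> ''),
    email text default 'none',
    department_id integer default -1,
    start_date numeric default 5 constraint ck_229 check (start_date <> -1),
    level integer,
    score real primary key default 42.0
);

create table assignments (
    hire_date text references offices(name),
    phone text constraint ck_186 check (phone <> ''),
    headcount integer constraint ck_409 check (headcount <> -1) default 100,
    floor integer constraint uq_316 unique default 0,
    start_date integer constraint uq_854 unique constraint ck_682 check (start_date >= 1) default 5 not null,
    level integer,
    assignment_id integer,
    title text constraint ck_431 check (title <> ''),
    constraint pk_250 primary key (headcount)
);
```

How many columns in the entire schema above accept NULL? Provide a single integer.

17

offices: 5 nullable (office_id, title, end_date, level, status — PK (email) and explicit NOT NULL columns excluded).
departments: 6 nullable (name, code, email, department_id, start_date, level — PK (score) and explicit NOT NULL columns excluded).
assignments: 6 nullable (hire_date, phone, floor, level, assignment_id, title — PK (headcount) and explicit NOT NULL columns excluded).
Total: 5 + 6 + 6 = 17.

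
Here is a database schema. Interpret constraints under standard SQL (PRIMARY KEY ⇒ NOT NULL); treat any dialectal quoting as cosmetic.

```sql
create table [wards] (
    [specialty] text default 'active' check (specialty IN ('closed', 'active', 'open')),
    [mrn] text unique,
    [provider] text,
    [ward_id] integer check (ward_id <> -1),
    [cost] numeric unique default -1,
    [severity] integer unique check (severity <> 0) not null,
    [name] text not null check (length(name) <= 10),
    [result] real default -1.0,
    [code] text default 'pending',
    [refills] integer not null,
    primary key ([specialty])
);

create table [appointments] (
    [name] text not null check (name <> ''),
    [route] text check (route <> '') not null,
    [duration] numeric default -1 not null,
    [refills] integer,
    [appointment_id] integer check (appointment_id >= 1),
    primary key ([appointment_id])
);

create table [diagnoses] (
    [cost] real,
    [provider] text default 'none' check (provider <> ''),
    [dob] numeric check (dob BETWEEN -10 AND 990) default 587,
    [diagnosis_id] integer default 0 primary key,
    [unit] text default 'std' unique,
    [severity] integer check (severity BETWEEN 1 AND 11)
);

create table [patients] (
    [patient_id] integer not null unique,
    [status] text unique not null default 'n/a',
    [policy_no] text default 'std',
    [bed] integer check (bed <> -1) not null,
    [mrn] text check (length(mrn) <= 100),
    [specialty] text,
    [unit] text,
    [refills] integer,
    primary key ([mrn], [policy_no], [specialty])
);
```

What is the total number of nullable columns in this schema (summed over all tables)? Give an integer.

wards: 6 nullable (mrn, provider, ward_id, cost, result, code — PK (specialty) and explicit NOT NULL columns excluded).
appointments: 1 nullable (refills — PK (appointment_id) and explicit NOT NULL columns excluded).
diagnoses: 5 nullable (cost, provider, dob, unit, severity — PK (diagnosis_id) and explicit NOT NULL columns excluded).
patients: 2 nullable (unit, refills — PK (mrn, policy_no, specialty) and explicit NOT NULL columns excluded).
Total: 6 + 1 + 5 + 2 = 14.

14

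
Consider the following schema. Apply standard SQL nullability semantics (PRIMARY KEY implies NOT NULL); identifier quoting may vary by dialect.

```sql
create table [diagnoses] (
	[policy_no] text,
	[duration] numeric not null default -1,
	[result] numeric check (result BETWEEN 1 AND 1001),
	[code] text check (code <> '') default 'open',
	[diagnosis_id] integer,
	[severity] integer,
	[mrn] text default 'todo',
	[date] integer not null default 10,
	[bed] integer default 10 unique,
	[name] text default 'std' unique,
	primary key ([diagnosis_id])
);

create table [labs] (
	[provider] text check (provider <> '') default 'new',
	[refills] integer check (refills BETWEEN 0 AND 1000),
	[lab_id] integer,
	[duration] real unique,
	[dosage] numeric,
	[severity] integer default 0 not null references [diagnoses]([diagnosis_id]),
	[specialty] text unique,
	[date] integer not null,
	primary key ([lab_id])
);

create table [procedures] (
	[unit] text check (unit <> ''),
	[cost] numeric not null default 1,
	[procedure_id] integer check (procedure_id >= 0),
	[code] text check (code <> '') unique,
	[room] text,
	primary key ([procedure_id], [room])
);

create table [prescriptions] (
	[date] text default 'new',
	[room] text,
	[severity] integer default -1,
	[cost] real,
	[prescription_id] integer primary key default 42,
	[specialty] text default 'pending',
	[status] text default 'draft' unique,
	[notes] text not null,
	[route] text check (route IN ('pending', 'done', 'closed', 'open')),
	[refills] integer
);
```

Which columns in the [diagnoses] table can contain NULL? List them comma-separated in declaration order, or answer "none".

policy_no, result, code, severity, mrn, bed, name

- policy_no: no NOT NULL constraint applies → nullable.
- duration: declared NOT NULL → not nullable.
- result: CHECK does not forbid NULL (a CHECK constraint passes when its expression is NULL) → nullable.
- code: CHECK does not forbid NULL (a CHECK constraint passes when its expression is NULL) → nullable.
- diagnosis_id: part of the PRIMARY KEY, which implies NOT NULL → not nullable.
- severity: no NOT NULL constraint applies → nullable.
- mrn: DEFAULT only fills an omitted column; an explicit NULL is still allowed → nullable.
- date: declared NOT NULL → not nullable.
- bed: UNIQUE does not imply NOT NULL → nullable.
- name: UNIQUE does not imply NOT NULL → nullable.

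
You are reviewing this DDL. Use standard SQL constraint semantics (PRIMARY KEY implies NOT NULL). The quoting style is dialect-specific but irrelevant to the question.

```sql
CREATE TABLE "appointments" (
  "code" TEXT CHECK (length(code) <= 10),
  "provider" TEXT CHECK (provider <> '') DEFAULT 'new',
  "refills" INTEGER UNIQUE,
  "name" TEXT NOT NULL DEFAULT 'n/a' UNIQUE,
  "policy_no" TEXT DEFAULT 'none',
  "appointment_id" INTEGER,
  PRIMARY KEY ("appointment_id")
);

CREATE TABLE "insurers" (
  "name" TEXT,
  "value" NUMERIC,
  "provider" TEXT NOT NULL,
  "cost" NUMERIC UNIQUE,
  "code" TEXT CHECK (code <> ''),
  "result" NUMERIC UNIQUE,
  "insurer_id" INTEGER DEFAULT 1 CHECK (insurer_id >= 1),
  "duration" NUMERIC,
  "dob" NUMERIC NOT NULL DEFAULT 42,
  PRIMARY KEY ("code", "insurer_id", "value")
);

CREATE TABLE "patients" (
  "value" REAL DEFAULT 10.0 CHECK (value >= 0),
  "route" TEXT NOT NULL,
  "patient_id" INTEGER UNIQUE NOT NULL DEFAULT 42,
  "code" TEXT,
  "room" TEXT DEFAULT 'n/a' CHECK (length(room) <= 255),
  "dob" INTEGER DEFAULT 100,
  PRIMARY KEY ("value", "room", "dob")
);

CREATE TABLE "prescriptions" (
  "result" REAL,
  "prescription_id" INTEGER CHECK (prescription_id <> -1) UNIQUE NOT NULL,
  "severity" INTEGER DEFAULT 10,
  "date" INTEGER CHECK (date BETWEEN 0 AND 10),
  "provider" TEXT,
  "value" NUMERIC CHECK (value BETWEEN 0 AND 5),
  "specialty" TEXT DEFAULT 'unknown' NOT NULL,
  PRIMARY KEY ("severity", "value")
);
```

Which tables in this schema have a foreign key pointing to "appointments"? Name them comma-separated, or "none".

No REFERENCES clause anywhere in the schema names appointments.

none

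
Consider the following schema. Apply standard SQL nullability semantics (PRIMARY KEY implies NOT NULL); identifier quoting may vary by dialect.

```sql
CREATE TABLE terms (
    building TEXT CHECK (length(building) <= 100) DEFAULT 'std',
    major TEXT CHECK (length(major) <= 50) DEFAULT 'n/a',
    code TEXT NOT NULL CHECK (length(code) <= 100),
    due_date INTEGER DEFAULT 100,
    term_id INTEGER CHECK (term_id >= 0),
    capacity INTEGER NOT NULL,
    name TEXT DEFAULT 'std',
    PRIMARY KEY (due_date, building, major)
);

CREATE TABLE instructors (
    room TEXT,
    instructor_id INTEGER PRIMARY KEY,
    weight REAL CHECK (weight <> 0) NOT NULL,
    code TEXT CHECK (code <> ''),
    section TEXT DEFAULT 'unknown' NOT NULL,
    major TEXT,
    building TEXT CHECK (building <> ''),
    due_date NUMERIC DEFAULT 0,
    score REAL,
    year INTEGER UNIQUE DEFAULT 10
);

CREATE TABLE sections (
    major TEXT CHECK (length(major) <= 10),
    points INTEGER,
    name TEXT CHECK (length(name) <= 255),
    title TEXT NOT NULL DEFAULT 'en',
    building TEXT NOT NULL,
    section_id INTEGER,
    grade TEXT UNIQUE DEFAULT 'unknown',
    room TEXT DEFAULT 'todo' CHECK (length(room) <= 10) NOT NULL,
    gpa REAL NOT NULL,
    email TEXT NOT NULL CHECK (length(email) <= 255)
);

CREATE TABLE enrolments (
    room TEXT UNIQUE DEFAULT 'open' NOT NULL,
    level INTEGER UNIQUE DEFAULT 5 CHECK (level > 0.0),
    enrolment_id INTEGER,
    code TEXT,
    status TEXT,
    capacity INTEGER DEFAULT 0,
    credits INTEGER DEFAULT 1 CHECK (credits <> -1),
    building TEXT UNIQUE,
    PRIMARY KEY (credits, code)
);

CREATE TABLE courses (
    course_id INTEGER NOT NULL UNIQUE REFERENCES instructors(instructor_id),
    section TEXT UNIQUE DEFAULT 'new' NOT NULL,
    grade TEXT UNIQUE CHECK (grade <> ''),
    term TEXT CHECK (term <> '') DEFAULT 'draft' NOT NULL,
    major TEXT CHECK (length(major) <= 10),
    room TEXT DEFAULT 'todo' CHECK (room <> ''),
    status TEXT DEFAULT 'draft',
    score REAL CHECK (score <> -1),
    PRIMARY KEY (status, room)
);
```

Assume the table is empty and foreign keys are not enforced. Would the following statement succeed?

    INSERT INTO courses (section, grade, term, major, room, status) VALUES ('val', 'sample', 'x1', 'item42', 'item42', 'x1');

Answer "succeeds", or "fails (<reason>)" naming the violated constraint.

fails (NOT NULL on course_id)

course_id is omitted from the column list and has no DEFAULT, so it would receive NULL.
But course_id is declared NOT NULL.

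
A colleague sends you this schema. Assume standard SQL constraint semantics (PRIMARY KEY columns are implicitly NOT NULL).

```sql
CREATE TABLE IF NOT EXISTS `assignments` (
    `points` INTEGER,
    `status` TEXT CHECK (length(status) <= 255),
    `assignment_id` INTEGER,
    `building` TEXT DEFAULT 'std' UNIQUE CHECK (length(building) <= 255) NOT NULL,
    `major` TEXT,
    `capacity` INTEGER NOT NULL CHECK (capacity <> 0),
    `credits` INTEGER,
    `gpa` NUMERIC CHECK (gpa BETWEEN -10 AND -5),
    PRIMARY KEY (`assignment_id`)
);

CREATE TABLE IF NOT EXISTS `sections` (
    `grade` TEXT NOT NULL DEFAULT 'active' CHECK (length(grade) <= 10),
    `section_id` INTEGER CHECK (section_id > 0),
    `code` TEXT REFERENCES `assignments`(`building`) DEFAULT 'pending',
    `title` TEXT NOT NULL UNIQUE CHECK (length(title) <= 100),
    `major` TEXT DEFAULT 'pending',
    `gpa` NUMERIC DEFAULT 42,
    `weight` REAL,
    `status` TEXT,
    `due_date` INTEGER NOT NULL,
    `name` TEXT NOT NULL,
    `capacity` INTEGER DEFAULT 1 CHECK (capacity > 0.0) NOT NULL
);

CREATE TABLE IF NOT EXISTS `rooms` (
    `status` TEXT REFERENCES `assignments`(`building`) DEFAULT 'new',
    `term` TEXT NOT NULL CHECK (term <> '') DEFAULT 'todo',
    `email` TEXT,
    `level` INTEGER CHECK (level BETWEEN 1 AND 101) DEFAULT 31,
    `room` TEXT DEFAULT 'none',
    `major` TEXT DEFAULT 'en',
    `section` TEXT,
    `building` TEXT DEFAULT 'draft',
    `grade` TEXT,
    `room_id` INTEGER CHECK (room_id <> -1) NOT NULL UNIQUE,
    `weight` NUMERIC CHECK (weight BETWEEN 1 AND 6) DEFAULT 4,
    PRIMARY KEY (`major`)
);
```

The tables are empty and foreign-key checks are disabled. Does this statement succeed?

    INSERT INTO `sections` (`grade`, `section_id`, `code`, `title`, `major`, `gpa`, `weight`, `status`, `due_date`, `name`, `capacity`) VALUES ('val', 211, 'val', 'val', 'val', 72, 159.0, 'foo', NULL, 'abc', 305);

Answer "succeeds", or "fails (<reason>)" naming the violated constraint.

due_date is explicitly set to NULL, but due_date is declared NOT NULL.

fails (NOT NULL on due_date)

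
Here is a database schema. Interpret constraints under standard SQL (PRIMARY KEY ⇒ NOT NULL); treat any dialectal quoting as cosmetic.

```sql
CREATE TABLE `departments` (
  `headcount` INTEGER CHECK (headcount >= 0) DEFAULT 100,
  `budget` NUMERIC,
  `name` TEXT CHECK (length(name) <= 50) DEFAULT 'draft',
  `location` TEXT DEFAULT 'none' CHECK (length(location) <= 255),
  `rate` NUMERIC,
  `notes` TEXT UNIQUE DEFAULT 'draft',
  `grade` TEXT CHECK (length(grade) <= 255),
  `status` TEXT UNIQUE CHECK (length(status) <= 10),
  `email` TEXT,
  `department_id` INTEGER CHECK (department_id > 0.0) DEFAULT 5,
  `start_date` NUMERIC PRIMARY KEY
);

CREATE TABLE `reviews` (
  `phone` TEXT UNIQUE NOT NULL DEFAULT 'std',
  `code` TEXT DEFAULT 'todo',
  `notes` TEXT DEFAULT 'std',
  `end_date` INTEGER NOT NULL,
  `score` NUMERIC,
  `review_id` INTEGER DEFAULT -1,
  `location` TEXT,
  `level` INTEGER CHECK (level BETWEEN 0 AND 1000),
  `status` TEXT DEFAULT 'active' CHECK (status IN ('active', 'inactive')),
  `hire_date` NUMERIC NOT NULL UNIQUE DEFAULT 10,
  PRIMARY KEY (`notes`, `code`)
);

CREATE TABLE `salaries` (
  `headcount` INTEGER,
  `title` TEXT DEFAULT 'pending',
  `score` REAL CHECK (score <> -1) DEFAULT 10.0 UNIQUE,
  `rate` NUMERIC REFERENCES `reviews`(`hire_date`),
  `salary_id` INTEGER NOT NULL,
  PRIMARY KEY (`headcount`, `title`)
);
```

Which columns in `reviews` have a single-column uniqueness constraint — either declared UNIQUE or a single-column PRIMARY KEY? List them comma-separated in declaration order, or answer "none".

- phone: declared UNIQUE → unique.
- code: part of a composite PRIMARY KEY — only the tuple is unique, not this column on its own.
- notes: part of a composite PRIMARY KEY — only the tuple is unique, not this column on its own.
- end_date: no UNIQUE or single-column PK constraint.
- score: no UNIQUE or single-column PK constraint.
- review_id: no UNIQUE or single-column PK constraint.
- location: no UNIQUE or single-column PK constraint.
- level: no UNIQUE or single-column PK constraint.
- status: no UNIQUE or single-column PK constraint.
- hire_date: declared UNIQUE → unique.

phone, hire_date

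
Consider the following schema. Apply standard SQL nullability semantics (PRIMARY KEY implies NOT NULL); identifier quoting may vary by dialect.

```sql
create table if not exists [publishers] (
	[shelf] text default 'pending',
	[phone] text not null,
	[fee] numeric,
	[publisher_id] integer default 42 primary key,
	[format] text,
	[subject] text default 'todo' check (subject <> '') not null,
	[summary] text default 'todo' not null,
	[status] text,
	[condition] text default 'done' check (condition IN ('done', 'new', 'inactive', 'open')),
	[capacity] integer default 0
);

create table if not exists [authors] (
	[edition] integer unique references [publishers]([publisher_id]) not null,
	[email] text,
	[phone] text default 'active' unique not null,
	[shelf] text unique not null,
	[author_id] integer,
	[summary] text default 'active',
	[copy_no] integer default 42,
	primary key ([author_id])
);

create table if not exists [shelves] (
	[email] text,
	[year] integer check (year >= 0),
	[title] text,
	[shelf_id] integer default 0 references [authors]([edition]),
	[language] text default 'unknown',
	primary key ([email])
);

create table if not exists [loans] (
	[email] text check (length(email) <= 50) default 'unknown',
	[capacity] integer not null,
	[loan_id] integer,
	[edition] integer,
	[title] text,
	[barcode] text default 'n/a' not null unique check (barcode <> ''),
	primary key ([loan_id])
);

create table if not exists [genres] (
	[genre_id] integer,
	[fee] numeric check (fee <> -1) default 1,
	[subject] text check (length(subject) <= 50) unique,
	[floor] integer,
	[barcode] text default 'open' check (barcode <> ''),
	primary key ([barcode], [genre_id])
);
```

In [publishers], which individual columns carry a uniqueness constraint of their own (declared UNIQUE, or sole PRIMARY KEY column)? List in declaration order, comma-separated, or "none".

publisher_id

- shelf: no UNIQUE or single-column PK constraint.
- phone: no UNIQUE or single-column PK constraint.
- fee: no UNIQUE or single-column PK constraint.
- publisher_id: single-column PRIMARY KEY → unique.
- format: no UNIQUE or single-column PK constraint.
- subject: no UNIQUE or single-column PK constraint.
- summary: no UNIQUE or single-column PK constraint.
- status: no UNIQUE or single-column PK constraint.
- condition: no UNIQUE or single-column PK constraint.
- capacity: no UNIQUE or single-column PK constraint.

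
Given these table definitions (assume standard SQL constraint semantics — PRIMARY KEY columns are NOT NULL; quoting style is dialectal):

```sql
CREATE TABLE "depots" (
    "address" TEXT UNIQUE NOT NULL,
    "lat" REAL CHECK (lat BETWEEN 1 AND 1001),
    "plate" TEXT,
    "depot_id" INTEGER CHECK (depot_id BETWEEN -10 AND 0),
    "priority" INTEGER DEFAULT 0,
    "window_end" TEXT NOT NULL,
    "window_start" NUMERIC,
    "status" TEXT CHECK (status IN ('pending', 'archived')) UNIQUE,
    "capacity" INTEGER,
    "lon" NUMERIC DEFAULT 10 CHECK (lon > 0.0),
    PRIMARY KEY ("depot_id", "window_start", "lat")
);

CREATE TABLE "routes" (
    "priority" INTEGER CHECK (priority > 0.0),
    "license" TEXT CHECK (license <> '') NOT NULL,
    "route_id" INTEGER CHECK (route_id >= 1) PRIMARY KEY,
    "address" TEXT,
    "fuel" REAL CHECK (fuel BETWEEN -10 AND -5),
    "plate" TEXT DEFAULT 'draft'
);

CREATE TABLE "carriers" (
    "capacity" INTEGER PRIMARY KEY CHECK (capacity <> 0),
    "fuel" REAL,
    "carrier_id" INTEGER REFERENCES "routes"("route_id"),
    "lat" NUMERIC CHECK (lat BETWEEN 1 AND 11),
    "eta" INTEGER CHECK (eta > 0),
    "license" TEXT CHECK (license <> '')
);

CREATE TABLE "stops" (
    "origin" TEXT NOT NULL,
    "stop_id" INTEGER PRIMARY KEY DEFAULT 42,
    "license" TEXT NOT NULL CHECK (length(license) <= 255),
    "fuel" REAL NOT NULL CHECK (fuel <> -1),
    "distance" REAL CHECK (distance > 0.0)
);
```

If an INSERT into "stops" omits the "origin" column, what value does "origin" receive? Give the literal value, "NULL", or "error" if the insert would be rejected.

origin has no DEFAULT clause.
Omitting it would insert NULL, but it is declared NOT NULL, so the INSERT fails.

error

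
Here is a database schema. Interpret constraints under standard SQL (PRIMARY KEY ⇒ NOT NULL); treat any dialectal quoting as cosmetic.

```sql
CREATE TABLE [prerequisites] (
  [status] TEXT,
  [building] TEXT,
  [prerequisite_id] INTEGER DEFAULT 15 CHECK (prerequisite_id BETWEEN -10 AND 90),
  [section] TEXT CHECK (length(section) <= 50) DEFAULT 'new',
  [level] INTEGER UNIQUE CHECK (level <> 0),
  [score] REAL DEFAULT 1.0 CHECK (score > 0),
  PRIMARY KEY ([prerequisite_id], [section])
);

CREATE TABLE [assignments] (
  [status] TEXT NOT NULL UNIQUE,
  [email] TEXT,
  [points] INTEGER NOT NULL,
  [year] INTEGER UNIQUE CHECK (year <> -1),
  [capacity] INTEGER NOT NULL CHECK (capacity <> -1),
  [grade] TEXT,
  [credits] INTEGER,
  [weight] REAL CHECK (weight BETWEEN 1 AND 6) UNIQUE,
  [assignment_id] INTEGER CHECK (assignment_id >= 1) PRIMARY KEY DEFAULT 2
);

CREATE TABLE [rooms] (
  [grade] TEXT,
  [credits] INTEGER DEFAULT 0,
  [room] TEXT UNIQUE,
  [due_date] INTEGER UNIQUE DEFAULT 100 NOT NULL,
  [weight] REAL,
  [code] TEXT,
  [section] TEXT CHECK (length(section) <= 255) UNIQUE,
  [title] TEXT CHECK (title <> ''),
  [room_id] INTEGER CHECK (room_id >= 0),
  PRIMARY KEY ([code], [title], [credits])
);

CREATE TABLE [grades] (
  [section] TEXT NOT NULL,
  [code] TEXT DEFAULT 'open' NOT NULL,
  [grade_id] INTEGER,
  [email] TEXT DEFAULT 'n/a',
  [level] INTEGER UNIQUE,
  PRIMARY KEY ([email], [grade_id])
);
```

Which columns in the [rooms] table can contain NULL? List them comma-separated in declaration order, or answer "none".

- grade: no NOT NULL constraint applies → nullable.
- credits: part of the PRIMARY KEY, which implies NOT NULL → not nullable.
- room: UNIQUE does not imply NOT NULL → nullable.
- due_date: declared NOT NULL → not nullable.
- weight: no NOT NULL constraint applies → nullable.
- code: part of the PRIMARY KEY, which implies NOT NULL → not nullable.
- section: CHECK does not forbid NULL (a CHECK constraint passes when its expression is NULL) → nullable.
- title: part of the PRIMARY KEY, which implies NOT NULL → not nullable.
- room_id: CHECK does not forbid NULL (a CHECK constraint passes when its expression is NULL) → nullable.

grade, room, weight, section, room_id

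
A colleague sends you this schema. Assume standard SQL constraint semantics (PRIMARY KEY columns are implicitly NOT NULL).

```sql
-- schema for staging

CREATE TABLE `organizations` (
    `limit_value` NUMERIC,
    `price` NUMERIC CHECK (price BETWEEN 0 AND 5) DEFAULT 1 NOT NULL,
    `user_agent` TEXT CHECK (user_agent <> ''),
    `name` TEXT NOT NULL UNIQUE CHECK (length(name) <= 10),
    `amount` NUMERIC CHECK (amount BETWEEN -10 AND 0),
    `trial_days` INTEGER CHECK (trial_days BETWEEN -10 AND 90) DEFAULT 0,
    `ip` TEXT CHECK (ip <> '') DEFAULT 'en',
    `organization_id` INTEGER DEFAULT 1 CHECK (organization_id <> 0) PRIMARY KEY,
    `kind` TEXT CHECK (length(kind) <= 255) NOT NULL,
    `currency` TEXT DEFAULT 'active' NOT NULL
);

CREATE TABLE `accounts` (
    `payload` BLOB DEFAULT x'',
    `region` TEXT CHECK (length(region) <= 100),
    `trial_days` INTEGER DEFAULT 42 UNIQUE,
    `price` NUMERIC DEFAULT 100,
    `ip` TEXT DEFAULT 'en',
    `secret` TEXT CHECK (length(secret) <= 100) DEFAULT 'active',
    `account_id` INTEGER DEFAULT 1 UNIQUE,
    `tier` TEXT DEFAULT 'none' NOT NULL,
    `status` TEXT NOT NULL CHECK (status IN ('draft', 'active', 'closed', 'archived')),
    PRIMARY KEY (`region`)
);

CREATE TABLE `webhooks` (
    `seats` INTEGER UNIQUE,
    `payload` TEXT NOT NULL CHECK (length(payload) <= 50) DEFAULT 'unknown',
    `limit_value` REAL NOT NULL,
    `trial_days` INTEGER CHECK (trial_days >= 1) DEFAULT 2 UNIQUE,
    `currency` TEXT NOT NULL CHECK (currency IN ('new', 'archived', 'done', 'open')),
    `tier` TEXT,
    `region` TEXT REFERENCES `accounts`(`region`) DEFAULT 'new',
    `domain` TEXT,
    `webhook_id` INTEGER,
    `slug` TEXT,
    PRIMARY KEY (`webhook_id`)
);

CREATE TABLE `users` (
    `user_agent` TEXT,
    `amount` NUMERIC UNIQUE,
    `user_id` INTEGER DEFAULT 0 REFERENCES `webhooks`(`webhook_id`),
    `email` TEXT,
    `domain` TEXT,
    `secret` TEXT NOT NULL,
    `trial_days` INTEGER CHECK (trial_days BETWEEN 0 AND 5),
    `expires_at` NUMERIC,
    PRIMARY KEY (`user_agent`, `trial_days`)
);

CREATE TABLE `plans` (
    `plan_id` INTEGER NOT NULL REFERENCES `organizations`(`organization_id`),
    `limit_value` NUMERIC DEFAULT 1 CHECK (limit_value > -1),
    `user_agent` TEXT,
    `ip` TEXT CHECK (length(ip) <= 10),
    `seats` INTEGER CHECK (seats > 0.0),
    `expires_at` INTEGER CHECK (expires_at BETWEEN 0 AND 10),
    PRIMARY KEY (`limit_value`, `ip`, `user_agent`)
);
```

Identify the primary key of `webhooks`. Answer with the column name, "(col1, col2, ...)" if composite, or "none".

webhook_id is declared PRIMARY KEY as a table-level PRIMARY KEY clause.

webhook_id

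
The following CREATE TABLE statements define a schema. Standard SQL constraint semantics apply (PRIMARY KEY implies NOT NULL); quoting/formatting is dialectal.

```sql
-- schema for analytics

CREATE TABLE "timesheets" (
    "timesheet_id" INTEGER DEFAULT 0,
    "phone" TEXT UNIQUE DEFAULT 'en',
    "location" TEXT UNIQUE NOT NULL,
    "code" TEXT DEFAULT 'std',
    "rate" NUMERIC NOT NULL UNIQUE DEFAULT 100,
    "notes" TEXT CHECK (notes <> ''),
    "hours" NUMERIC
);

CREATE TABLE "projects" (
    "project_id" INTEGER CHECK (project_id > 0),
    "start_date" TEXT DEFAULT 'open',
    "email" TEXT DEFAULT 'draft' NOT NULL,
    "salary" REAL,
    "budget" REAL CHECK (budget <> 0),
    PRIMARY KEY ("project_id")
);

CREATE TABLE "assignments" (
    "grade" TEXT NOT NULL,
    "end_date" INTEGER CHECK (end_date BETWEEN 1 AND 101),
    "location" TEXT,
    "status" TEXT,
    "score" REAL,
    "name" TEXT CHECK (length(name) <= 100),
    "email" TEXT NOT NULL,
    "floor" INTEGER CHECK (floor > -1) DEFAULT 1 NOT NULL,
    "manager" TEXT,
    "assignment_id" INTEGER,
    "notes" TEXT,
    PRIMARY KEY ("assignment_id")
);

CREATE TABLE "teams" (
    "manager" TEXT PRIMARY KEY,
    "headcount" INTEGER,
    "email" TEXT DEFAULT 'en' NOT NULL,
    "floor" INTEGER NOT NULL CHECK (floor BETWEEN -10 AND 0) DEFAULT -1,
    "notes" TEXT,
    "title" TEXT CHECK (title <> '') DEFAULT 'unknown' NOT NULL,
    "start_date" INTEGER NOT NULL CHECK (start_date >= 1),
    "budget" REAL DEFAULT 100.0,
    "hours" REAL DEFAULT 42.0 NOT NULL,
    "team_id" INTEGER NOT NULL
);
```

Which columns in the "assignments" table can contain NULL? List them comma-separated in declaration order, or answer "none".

end_date, location, status, score, name, manager, notes

- grade: declared NOT NULL → not nullable.
- end_date: CHECK does not forbid NULL (a CHECK constraint passes when its expression is NULL) → nullable.
- location: no NOT NULL constraint applies → nullable.
- status: no NOT NULL constraint applies → nullable.
- score: no NOT NULL constraint applies → nullable.
- name: CHECK does not forbid NULL (a CHECK constraint passes when its expression is NULL) → nullable.
- email: declared NOT NULL → not nullable.
- floor: declared NOT NULL → not nullable.
- manager: no NOT NULL constraint applies → nullable.
- assignment_id: part of the PRIMARY KEY, which implies NOT NULL → not nullable.
- notes: no NOT NULL constraint applies → nullable.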